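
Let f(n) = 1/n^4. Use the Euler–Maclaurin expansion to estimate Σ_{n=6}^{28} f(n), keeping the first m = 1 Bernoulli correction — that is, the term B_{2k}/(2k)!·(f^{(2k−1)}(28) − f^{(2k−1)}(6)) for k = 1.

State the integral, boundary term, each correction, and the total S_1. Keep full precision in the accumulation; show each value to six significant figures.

S_1 ≈ 0.00195749

∫_6^28 1/x^4 dx evaluates to 0.00152803.
½[f(6) + f(28)] = ½[0.000771605 + 1.62693e-06] = 0.000386616.
So far: 0.00191464.
k=1: B_{2}/(2)! × [f^{(1)}(28) − f^{(1)}(6)] = 1/12 × (-2.32418e-07 − (-0.000514403)) = 4.28476e-05.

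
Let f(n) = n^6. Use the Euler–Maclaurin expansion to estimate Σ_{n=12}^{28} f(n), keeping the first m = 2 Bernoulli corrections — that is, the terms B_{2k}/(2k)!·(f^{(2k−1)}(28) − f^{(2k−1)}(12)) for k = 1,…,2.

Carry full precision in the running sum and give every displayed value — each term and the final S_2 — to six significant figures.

S_2 ≈ 2.17336e+09

Integral: ∫_12^28 x^6 dx = 1.92244e+09.
½[f(12) + f(28)] = ½[2.98598e+06 + 4.81890e+08] = 2.42438e+08.
Integral + boundary = 2.16488e+09.
k=1: B_{2}/(2)! × [f^{(1)}(28) − f^{(1)}(12)] = 1/12 × (1.03262e+08 − 1.49299e+06) = 8.48077e+06.
Partial sum through k=1: 2.17336e+09.
k=2: B_{4}/(4)! × [f^{(3)}(28) − f^{(3)}(12)] = −1/720 × (2.63424e+06 − 207360) = -3370.67.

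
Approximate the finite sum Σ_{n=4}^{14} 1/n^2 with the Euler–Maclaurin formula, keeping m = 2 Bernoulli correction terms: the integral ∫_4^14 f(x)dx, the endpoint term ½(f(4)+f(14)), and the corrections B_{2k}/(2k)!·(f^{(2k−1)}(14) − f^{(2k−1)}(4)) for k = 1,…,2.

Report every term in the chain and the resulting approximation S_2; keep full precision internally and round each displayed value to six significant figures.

∫_4^14 1/x^2 dx evaluates to 0.178571.
Endpoint term: (f(4) + f(14))/2 = (0.0625000 + 0.00510204)/2 = 0.0338010.
Integral + boundary = 0.212372.
Correction k=1: B_{2}/2! · (f^{(1)}(14) − f^{(1)}(4)) = 1/12 · (-0.000728863 − (-0.0312500)) = 0.00254343.
Partial sum through k=1: 0.214916.
Correction k=2: B_{4}/4! · (f^{(3)}(14) − f^{(3)}(4)) = −1/720 · (-4.46243e-05 − (-0.0234375)) = -3.24901e-05.

S_2 ≈ 0.214883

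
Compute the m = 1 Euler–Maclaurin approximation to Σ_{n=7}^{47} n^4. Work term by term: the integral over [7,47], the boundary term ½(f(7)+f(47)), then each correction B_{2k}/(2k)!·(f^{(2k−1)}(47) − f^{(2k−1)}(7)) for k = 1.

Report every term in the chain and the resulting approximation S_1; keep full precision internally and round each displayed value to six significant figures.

S_1 ≈ 4.83412e+07

The integral term ∫_7^47 x^4 dx = 4.58656e+07.
Boundary: ½(f(7) + f(47)) = ½(2401.00 + 4.87968e+06) = 2.44104e+06.
Integral + boundary = 4.83067e+07.
Correction k=1: B_{2}/2! · (f^{(1)}(47) − f^{(1)}(7)) = 1/12 · (415292 − 1372.00) = 34493.3.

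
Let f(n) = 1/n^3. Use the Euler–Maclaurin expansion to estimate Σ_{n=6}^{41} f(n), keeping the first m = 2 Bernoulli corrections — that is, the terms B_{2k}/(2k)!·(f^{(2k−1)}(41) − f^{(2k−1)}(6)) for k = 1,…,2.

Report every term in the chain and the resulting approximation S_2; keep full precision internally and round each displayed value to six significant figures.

The integral term ∫_6^41 1/x^3 dx = 0.0135914.
Boundary: ½(f(6) + f(41)) = ½(0.00462963 + 1.45094e-05) = 0.00232207.
Integral + boundary = 0.0159135.
Correction k=1: B_{2}/2! · (f^{(1)}(41) − f^{(1)}(6)) = 1/12 · (-1.06166e-06 − (-0.00231481)) = 0.000192813.
Running total after k=1: 0.0161063.
Correction k=2: B_{4}/4! · (f^{(3)}(41) − f^{(3)}(6)) = −1/720 · (-1.26313e-08 − (-0.00128601)) = -1.78610e-06.

S_2 ≈ 0.0161045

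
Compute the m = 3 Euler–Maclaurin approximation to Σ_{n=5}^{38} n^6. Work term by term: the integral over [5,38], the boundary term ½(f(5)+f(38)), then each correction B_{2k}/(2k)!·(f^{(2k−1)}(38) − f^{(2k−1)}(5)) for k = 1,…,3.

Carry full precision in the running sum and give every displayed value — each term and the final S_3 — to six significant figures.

S_3 ≈ 1.78902e+10

The integral term ∫_5^38 x^6 dx = 1.63451e+10.
½[f(5) + f(38)] = ½[15625.0 + 3.01094e+09] = 1.50548e+09.
Running total after boundary: 1.78505e+10.
k=1: B_{2}/(2)! × [f^{(1)}(38) − f^{(1)}(5)] = 1/12 × (4.75411e+08 − 18750.0) = 3.96160e+07.
Running total after k=1: 1.78902e+10.
k=2: B_{4}/(4)! × [f^{(3)}(38) − f^{(3)}(5)] = −1/720 × (6.58464e+06 − 15000.0) = -9124.50.
Running total after k=2: 1.78902e+10.
k=3: B_{6}/(6)! × [f^{(5)}(38) − f^{(5)}(5)] = 1/30240 × (27360.0 − 3600.00) = 0.785714.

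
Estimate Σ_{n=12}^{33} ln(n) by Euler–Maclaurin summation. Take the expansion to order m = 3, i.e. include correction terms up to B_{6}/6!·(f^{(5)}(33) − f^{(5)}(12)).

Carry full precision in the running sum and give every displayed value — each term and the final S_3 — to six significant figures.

S_3 ≈ 67.5522

∫_12^33 ln(x) dx evaluates to 64.5659.
Endpoint term: (f(12) + f(33))/2 = (2.48491 + 3.49651)/2 = 2.99071.
Integral + boundary = 67.5566.
Order-1 term: 1/12 · (0.0303030 − 0.0833333) = -0.00441919.
Running total after k=1: 67.5522.
Order-2 term: −1/720 · (5.56529e-05 − 0.00115741) = 1.53021e-06.
Running total after k=2: 67.5522.
Order-3 term: 1/30240 · (6.13256e-07 − 9.64506e-05) = -3.16922e-09.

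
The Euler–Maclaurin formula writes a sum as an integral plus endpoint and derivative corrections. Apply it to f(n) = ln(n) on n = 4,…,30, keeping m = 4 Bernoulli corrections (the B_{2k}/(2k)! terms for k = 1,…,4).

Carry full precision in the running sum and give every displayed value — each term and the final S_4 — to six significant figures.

S_4 ≈ 72.8665

Integral: ∫_4^30 ln(x) dx = 70.4907.
½[f(4) + f(30)] = ½[1.38629 + 3.40120] = 2.39375.
So far: 72.8845.
k=1: B_{2}/(2)! × [f^{(1)}(30) − f^{(1)}(4)] = 1/12 × (0.0333333 − 0.250000) = -0.0180556.
After k=1: 72.8664.
k=2: B_{4}/(4)! × [f^{(3)}(30) − f^{(3)}(4)] = −1/720 × (7.40741e-05 − 0.0312500) = 4.32999e-05.
After k=2: 72.8665.
k=3: B_{6}/(6)! × [f^{(5)}(30) − f^{(5)}(4)] = 1/30240 × (9.87654e-07 − 0.0234375) = -7.75017e-07.
After k=3: 72.8665.
k=4: B_{8}/(8)! × [f^{(7)}(30) − f^{(7)}(4)] = −1/1209600 × (3.29218e-08 − 0.0439453) = 3.63304e-08.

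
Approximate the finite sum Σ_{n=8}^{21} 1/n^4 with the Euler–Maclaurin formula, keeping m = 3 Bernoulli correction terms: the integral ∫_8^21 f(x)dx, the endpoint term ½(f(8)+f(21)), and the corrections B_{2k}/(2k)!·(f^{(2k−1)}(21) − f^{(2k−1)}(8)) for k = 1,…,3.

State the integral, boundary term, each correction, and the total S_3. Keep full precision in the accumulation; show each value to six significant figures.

∫_8^21 1/x^4 dx evaluates to 0.000615048.
Boundary: ½(f(8) + f(21)) = ½(0.000244141 + 5.14189e-06) = 0.000124641.
So far: 0.000739690.
k=1: B_{2}/(2)! × [f^{(1)}(21) − f^{(1)}(8)] = 1/12 × (-9.79408e-07 − (-0.000122070)) = 1.00909e-05.
Partial sum through k=1: 0.000749781.
k=2: B_{4}/(4)! × [f^{(3)}(21) − f^{(3)}(8)] = −1/720 × (-6.66264e-08 − (-5.72205e-05)) = -7.93803e-08.
Partial sum through k=2: 0.000749701.
k=3: B_{6}/(6)! × [f^{(5)}(21) − f^{(5)}(8)] = 1/30240 × (-8.46049e-09 − (-5.00679e-05)) = 1.65540e-09.

S_3 ≈ 0.000749703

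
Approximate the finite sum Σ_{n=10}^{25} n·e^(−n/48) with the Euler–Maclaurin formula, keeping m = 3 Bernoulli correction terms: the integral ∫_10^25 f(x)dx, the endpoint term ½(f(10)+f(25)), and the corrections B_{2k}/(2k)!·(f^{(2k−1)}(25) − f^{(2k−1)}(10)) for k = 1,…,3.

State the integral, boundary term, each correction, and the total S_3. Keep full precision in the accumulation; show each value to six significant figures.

S_3 ≈ 190.421

Integral: ∫_10^25 x·e^(−x/48) dx = 178.966.
Endpoint term: (f(10) + f(25))/2 = (8.11936 + 14.8506)/2 = 11.4850.
Running total after boundary: 190.451.
Correction k=1: B_{2}/2! · (f^{(1)}(25) − f^{(1)}(10)) = 1/12 · (0.284637 − 0.642783) = -0.0298455.
After k=1: 190.421.
Correction k=2: B_{4}/4! · (f^{(3)}(25) − f^{(3)}(10)) = −1/720 · (0.000639187 − 0.000983792) = 4.78617e-07.
After k=2: 190.421.
Correction k=3: B_{6}/6! · (f^{(5)}(25) − f^{(5)}(10)) = 1/30240 · (5.01230e-07 − 7.32898e-07) = -7.66098e-12.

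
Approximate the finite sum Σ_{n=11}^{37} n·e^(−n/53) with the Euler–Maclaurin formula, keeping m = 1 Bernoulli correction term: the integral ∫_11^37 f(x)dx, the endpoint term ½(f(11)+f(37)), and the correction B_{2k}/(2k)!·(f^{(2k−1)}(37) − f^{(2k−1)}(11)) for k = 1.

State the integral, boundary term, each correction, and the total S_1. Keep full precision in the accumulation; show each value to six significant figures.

S_1 ≈ 396.701

Integral: ∫_11^37 x·e^(−x/53) dx = 383.069.
Endpoint term: (f(11) + f(37))/2 = (8.93832 + 18.4084)/2 = 13.6733.
Running total after boundary: 396.742.
Correction k=1: B_{2}/2! · (f^{(1)}(37) − f^{(1)}(11)) = 1/12 · (0.150196 − 0.643927) = -0.0411443.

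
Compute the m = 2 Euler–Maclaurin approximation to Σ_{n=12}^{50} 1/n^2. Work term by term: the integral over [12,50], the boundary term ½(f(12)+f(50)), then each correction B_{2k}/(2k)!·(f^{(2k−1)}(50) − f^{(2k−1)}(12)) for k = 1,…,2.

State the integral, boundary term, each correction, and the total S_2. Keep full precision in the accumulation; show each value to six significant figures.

S_2 ≈ 0.0671005

Integral: ∫_12^50 1/x^2 dx = 0.0633333.
½[f(12) + f(50)] = ½[0.00694444 + 0.000400000] = 0.00367222.
So far: 0.0670056.
k=1: B_{2}/(2)! × [f^{(1)}(50) − f^{(1)}(12)] = 1/12 × (-1.60000e-05 − (-0.00115741)) = 9.51173e-05.
Partial sum through k=1: 0.0671007.
k=2: B_{4}/(4)! × [f^{(3)}(50) − f^{(3)}(12)] = −1/720 × (-7.68000e-08 − (-9.64506e-05)) = -1.33853e-07.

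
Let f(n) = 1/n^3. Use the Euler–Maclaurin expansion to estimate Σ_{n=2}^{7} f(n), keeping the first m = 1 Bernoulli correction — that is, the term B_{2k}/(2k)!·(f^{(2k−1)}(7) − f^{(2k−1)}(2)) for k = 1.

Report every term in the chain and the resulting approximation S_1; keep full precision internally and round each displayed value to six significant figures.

Integral: ∫_2^7 1/x^3 dx = 0.114796.
½[f(2) + f(7)] = ½[0.125000 + 0.00291545] = 0.0639577.
Running total after boundary: 0.178754.
k=1: B_{2}/(2)! × [f^{(1)}(7) − f^{(1)}(2)] = 1/12 × (-0.00124948 − (-0.187500)) = 0.0155209.

S_1 ≈ 0.194275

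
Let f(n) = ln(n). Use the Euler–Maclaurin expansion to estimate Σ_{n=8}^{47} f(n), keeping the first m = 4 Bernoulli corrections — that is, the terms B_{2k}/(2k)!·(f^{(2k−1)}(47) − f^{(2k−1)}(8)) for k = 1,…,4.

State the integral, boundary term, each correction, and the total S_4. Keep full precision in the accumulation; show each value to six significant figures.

The integral term ∫_8^47 ln(x) dx = 125.321.
½[f(8) + f(47)] = ½[2.07944 + 3.85015] = 2.96479.
Integral + boundary = 128.286.
Correction k=1: B_{2}/2! · (f^{(1)}(47) − f^{(1)}(8)) = 1/12 · (0.0212766 − 0.125000) = -0.00864362.
Partial sum through k=1: 128.278.
Correction k=2: B_{4}/4! · (f^{(3)}(47) − f^{(3)}(8)) = −1/720 · (1.92636e-05 − 0.00390625) = 5.39859e-06.
Partial sum through k=2: 128.278.
Correction k=3: B_{6}/6! · (f^{(5)}(47) − f^{(5)}(8)) = 1/30240 · (1.04646e-07 − 0.000732422) = -2.42168e-08.
Partial sum through k=3: 128.278.
Correction k=4: B_{8}/8! · (f^{(7)}(47) − f^{(7)}(8)) = −1/1209600 · (1.42117e-09 − 0.000343323) = 2.83830e-10.

S_4 ≈ 128.278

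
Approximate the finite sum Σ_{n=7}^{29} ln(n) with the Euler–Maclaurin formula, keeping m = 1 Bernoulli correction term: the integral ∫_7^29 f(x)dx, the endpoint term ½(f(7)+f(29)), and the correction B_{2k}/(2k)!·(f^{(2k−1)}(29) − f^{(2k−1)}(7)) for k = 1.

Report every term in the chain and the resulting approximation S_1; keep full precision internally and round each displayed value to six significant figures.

∫_7^29 ln(x) dx evaluates to 62.0302.
Boundary: ½(f(7) + f(29)) = ½(1.94591 + 3.36730) = 2.65660.
Running total after boundary: 64.6868.
Correction k=1: B_{2}/2! · (f^{(1)}(29) − f^{(1)}(7)) = 1/12 · (0.0344828 − 0.142857) = -0.00903120.

S_1 ≈ 64.6778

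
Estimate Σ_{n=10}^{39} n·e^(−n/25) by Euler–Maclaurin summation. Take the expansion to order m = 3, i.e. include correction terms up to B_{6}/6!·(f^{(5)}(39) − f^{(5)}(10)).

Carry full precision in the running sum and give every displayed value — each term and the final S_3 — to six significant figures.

Integral: ∫_10^39 x·e^(−x/25) dx = 250.312.
Boundary: ½(f(10) + f(39)) = ½(6.70320 + 8.19531) = 7.44925.
Integral + boundary = 257.762.
k=1: B_{2}/(2)! × [f^{(1)}(39) − f^{(1)}(10)] = 1/12 × (-0.117676 − 0.402192) = -0.0433224.
Partial sum through k=1: 257.718.
k=2: B_{4}/(4)! × [f^{(3)}(39) − f^{(3)}(10)] = −1/720 × (0.000484154 − 0.00278853) = 3.20052e-06.
Partial sum through k=2: 257.718.
k=3: B_{6}/(6)! × [f^{(5)}(39) − f^{(5)}(10)] = 1/30240 × (1.85054e-06 − 7.89369e-06) = -1.99840e-10.

S_3 ≈ 257.718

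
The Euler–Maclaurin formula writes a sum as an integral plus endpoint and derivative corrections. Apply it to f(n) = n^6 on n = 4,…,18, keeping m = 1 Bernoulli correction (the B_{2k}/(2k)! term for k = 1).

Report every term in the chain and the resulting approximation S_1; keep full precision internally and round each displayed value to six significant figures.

S_1 ≈ 1.05410e+08

∫_4^18 x^6 dx evaluates to 8.74577e+07.
Endpoint term: (f(4) + f(18))/2 = (4096.00 + 3.40122e+07)/2 = 1.70082e+07.
Running total after boundary: 1.04466e+08.
Order-1 term: 1/12 · (1.13374e+07 − 6144.00) = 944272.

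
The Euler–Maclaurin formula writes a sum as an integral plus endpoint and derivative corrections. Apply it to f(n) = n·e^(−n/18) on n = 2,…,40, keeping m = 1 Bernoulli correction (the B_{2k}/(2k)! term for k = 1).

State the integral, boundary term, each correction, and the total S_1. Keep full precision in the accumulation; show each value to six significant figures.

The integral term ∫_2^40 x·e^(−x/18) dx = 209.006.
Endpoint term: (f(2) + f(40))/2 = (1.78968 + 4.33472)/2 = 3.06220.
Integral + boundary = 212.068.
Correction k=1: B_{2}/2! · (f^{(1)}(40) − f^{(1)}(2)) = 1/12 · (-0.132450 − 0.795413) = -0.0773219.

S_1 ≈ 211.991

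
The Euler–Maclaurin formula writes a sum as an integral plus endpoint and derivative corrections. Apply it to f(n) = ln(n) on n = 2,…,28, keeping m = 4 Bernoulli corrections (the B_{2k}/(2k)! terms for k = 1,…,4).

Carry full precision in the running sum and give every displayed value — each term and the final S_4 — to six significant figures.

Integral: ∫_2^28 ln(x) dx = 65.9154.
Endpoint term: (f(2) + f(28))/2 = (0.693147 + 3.33220)/2 = 2.01268.
So far: 67.9281.
k=1: B_{2}/(2)! × [f^{(1)}(28) − f^{(1)}(2)] = 1/12 × (0.0357143 − 0.500000) = -0.0386905.
Partial sum through k=1: 67.8894.
k=2: B_{4}/(4)! × [f^{(3)}(28) − f^{(3)}(2)] = −1/720 × (9.11079e-05 − 0.250000) = 0.000347096.
Partial sum through k=2: 67.8898.
k=3: B_{6}/(6)! × [f^{(5)}(28) − f^{(5)}(2)] = 1/30240 × (1.39451e-06 − 0.750000) = -2.48015e-05.
Partial sum through k=3: 67.8897.
k=4: B_{8}/(8)! × [f^{(7)}(28) − f^{(7)}(2)] = −1/1209600 × (5.33613e-08 − 5.62500) = 4.65030e-06.

S_4 ≈ 67.8897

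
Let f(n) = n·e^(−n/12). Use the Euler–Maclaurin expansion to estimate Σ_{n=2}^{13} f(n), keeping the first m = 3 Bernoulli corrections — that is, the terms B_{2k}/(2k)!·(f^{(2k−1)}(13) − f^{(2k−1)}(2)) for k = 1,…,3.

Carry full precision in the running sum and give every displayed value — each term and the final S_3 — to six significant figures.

The integral term ∫_2^13 x·e^(−x/12) dx = 40.6693.
Boundary: ½(f(2) + f(13)) = ½(1.69296 + 4.40005) = 3.04651.
Running total after boundary: 43.7158.
k=1: B_{2}/(2)! × [f^{(1)}(13) − f^{(1)}(2)] = 1/12 × (-0.0282055 − 0.705401) = -0.0611339.
Running total after k=1: 43.6547.
k=2: B_{4}/(4)! × [f^{(3)}(13) − f^{(3)}(2)] = −1/720 × (0.00450504 − 0.0166553) = 1.68754e-05.
Running total after k=2: 43.6547.
k=3: B_{6}/(6)! × [f^{(5)}(13) − f^{(5)}(2)] = 1/30240 × (6.39302e-05 − 0.000197306) = -4.41056e-09.

S_3 ≈ 43.6547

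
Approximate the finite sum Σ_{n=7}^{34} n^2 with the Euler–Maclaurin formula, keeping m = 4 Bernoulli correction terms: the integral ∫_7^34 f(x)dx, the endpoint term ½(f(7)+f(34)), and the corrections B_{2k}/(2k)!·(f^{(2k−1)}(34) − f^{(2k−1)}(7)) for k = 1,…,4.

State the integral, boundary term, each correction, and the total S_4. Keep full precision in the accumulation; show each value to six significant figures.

The integral term ∫_7^34 x^2 dx = 12987.0.
Boundary: ½(f(7) + f(34)) = ½(49.0000 + 1156.00) = 602.500.
So far: 13589.5.
k=1: B_{2}/(2)! × [f^{(1)}(34) − f^{(1)}(7)] = 1/12 × (68.0000 − 14.0000) = 4.50000.
Running total after k=1: 13594.0.
k=2: B_{4}/(4)! × [f^{(3)}(34) − f^{(3)}(7)] = −1/720 × (0.00000 − 0.00000) = 0.00000.
Running total after k=2: 13594.0.
k=3: B_{6}/(6)! × [f^{(5)}(34) − f^{(5)}(7)] = 1/30240 × (0.00000 − 0.00000) = 0.00000.
Running total after k=3: 13594.0.
k=4: B_{8}/(8)! × [f^{(7)}(34) − f^{(7)}(7)] = −1/1209600 × (0.00000 − 0.00000) = 0.00000.

S_4 ≈ 13594.0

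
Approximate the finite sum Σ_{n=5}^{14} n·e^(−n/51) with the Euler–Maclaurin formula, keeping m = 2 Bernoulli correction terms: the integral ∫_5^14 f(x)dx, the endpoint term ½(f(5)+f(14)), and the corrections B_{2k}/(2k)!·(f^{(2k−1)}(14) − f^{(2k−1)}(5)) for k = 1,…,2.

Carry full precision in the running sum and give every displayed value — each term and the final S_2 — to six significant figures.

∫_5^14 x·e^(−x/51) dx evaluates to 70.0715.
Boundary: ½(f(5) + f(14)) = ½(4.53307 + 10.6392) = 7.58615.
Running total after boundary: 77.6577.
Order-1 term: 1/12 · (0.551332 − 0.817730) = -0.0221998.
Running total after k=1: 77.6355.
Order-2 term: −1/720 · (0.000796317 − 0.00101152) = 2.98889e-07.

S_2 ≈ 77.6355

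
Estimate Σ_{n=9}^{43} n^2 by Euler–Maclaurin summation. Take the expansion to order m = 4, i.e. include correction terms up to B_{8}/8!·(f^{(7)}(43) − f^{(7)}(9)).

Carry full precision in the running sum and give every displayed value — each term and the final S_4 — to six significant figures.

The integral term ∫_9^43 x^2 dx = 26259.3.
Boundary: ½(f(9) + f(43)) = ½(81.0000 + 1849.00) = 965.000.
So far: 27224.3.
Correction k=1: B_{2}/2! · (f^{(1)}(43) − f^{(1)}(9)) = 1/12 · (86.0000 − 18.0000) = 5.66667.
Running total after k=1: 27230.0.
Correction k=2: B_{4}/4! · (f^{(3)}(43) − f^{(3)}(9)) = −1/720 · (0.00000 − 0.00000) = 0.00000.
Running total after k=2: 27230.0.
Correction k=3: B_{6}/6! · (f^{(5)}(43) − f^{(5)}(9)) = 1/30240 · (0.00000 − 0.00000) = 0.00000.
Running total after k=3: 27230.0.
Correction k=4: B_{8}/8! · (f^{(7)}(43) − f^{(7)}(9)) = −1/1209600 · (0.00000 − 0.00000) = 0.00000.

S_4 ≈ 27230.0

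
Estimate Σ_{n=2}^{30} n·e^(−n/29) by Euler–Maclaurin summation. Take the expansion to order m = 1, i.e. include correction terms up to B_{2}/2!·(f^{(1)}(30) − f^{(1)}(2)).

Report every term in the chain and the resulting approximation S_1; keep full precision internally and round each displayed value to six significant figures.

S_1 ≈ 237.174

Integral: ∫_2^30 x·e^(−x/29) dx = 230.983.
Endpoint term: (f(2) + f(30))/2 = (1.86672 + 10.6623)/2 = 6.26451.
Running total after boundary: 237.247.
Correction k=1: B_{2}/2! · (f^{(1)}(30) − f^{(1)}(2)) = 1/12 · (-0.0122555 − 0.868989) = -0.0734371.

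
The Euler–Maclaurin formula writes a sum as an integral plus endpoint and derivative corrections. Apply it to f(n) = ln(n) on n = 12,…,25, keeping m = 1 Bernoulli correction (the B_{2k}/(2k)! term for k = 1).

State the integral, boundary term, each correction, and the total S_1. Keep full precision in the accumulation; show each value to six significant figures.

S_1 ≈ 40.5013

∫_12^25 ln(x) dx evaluates to 37.6530.
Endpoint term: (f(12) + f(25))/2 = (2.48491 + 3.21888)/2 = 2.85189.
So far: 40.5049.
k=1: B_{2}/(2)! × [f^{(1)}(25) − f^{(1)}(12)] = 1/12 × (0.0400000 − 0.0833333) = -0.00361111.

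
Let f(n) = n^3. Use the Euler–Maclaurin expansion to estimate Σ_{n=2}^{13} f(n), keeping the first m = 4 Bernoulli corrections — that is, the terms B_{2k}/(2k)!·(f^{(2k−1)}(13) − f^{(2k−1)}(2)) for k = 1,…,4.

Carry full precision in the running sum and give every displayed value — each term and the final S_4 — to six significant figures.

S_4 ≈ 8280.00

∫_2^13 x^3 dx evaluates to 7136.25.
½[f(2) + f(13)] = ½[8.00000 + 2197.00] = 1102.50.
So far: 8238.75.
Order-1 term: 1/12 · (507.000 − 12.0000) = 41.2500.
After k=1: 8280.00.
Order-2 term: −1/720 · (6.00000 − 6.00000) = 0.00000.
After k=2: 8280.00.
Order-3 term: 1/30240 · (0.00000 − 0.00000) = 0.00000.
After k=3: 8280.00.
Order-4 term: −1/1209600 · (0.00000 − 0.00000) = 0.00000.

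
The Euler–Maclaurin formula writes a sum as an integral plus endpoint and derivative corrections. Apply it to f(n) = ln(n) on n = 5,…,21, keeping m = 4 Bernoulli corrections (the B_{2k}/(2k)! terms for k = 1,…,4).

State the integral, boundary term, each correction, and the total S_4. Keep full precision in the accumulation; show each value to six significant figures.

∫_5^21 ln(x) dx evaluates to 39.8878.
½[f(5) + f(21)] = ½[1.60944 + 3.04452] = 2.32698.
Integral + boundary = 42.2148.
k=1: B_{2}/(2)! × [f^{(1)}(21) − f^{(1)}(5)] = 1/12 × (0.0476190 − 0.200000) = -0.0126984.
Running total after k=1: 42.2021.
k=2: B_{4}/(4)! × [f^{(3)}(21) − f^{(3)}(5)] = −1/720 × (0.000215959 − 0.0160000) = 2.19223e-05.
Running total after k=2: 42.2021.
k=3: B_{6}/(6)! × [f^{(5)}(21) − f^{(5)}(5)] = 1/30240 × (5.87645e-06 − 0.00768000) = -2.53774e-07.
Running total after k=3: 42.2021.
k=4: B_{8}/(8)! × [f^{(7)}(21) − f^{(7)}(5)] = −1/1209600 × (3.99758e-07 − 0.00921600) = 7.61872e-09.

S_4 ≈ 42.2021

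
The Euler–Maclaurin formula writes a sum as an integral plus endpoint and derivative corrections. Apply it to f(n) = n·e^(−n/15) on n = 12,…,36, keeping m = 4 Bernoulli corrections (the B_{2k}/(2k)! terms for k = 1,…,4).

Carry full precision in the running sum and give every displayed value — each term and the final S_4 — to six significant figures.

S_4 ≈ 116.890

∫_12^36 x·e^(−x/15) dx evaluates to 112.579.
½[f(12) + f(36)] = ½[5.39195 + 3.26585] = 4.32890.
So far: 116.908.
k=1: B_{2}/(2)! × [f^{(1)}(36) − f^{(1)}(12)] = 1/12 × (-0.127005 − 0.0898658) = -0.0180726.
After k=1: 116.890.
k=2: B_{4}/(4)! × [f^{(3)}(36) − f^{(3)}(12)] = −1/720 × (0.000241915 − 0.00439344) = 5.76601e-06.
After k=2: 116.890.
k=3: B_{6}/(6)! × [f^{(5)}(36) − f^{(5)}(12)] = 1/30240 × (4.65909e-06 − 3.72777e-05) = -1.07866e-09.
After k=3: 116.890.
k=4: B_{8}/(8)! × [f^{(7)}(36) − f^{(7)}(12)] = −1/1209600 × (3.66356e-08 − 2.44573e-07) = 1.71906e-13.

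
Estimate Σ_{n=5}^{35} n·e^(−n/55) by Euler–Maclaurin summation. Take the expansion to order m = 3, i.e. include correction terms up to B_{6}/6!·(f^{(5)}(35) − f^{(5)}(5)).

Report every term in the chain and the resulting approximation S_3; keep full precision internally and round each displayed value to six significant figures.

∫_5^35 x·e^(−x/55) dx evaluates to 393.626.
Endpoint term: (f(5) + f(35))/2 = (4.56550 + 18.5225)/2 = 11.5440.
Integral + boundary = 405.170.
Correction k=1: B_{2}/2! · (f^{(1)}(35) − f^{(1)}(5)) = 1/12 · (0.192441 − 0.830092) = -0.0531375.
Partial sum through k=1: 405.117.
Correction k=2: B_{4}/4! · (f^{(3)}(35) − f^{(3)}(5)) = −1/720 · (0.000413510 − 0.000878113) = 6.45282e-07.
Partial sum through k=2: 405.117.
Correction k=3: B_{6}/6! · (f^{(5)}(35) − f^{(5)}(5)) = 1/30240 · (2.52365e-07 − 4.89857e-07) = -7.85357e-12.

S_3 ≈ 405.117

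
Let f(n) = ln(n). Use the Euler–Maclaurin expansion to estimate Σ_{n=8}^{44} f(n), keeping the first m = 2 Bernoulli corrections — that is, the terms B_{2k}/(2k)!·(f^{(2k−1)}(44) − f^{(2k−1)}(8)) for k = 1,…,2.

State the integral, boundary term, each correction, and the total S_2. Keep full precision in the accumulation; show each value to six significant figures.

∫_8^44 ln(x) dx evaluates to 113.869.
Boundary: ½(f(8) + f(44)) = ½(2.07944 + 3.78419) = 2.93182.
Running total after boundary: 116.801.
Order-1 term: 1/12 · (0.0227273 − 0.125000) = -0.00852273.
After k=1: 116.792.
Order-2 term: −1/720 · (2.34786e-05 − 0.00390625) = 5.39274e-06.

S_2 ≈ 116.792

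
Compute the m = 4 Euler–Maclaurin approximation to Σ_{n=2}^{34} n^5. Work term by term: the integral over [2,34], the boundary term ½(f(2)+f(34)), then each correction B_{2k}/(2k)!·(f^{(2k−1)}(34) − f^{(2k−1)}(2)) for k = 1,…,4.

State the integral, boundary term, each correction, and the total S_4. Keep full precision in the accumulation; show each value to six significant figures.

Integral: ∫_2^34 x^5 dx = 2.57467e+08.
½[f(2) + f(34)] = ½[32.0000 + 4.54354e+07] = 2.27177e+07.
Running total after boundary: 2.80185e+08.
k=1: B_{2}/(2)! × [f^{(1)}(34) − f^{(1)}(2)] = 1/12 × (6.68168e+06 − 80.0000) = 556800.
After k=1: 2.80742e+08.
k=2: B_{4}/(4)! × [f^{(3)}(34) − f^{(3)}(2)] = −1/720 × (69360.0 − 240.000) = -96.0000.
After k=2: 2.80742e+08.
k=3: B_{6}/(6)! × [f^{(5)}(34) − f^{(5)}(2)] = 1/30240 × (120.000 − 120.000) = 0.00000.
After k=3: 2.80742e+08.
k=4: B_{8}/(8)! × [f^{(7)}(34) − f^{(7)}(2)] = −1/1209600 × (0.00000 − 0.00000) = 0.00000.

S_4 ≈ 2.80742e+08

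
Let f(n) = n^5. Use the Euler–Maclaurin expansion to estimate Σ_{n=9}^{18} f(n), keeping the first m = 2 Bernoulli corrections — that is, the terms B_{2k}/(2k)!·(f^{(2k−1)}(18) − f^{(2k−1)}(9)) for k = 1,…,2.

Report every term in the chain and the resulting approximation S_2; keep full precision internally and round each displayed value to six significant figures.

∫_9^18 x^5 dx evaluates to 5.58013e+06.
Boundary: ½(f(9) + f(18)) = ½(59049.0 + 1.88957e+06) = 974308.
Integral + boundary = 6.55444e+06.
k=1: B_{2}/(2)! × [f^{(1)}(18) − f^{(1)}(9)] = 1/12 × (524880 − 32805.0) = 41006.2.
Running total after k=1: 6.59545e+06.
k=2: B_{4}/(4)! × [f^{(3)}(18) − f^{(3)}(9)] = −1/720 × (19440.0 − 4860.00) = -20.2500.

S_2 ≈ 6.59542e+06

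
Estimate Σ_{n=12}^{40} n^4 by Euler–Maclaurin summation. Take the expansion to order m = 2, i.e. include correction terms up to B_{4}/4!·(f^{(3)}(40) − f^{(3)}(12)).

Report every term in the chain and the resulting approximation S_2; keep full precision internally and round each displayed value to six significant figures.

S_2 ≈ 2.17414e+07

∫_12^40 x^4 dx evaluates to 2.04302e+07.
Endpoint term: (f(12) + f(40))/2 = (20736.0 + 2.56000e+06)/2 = 1.29037e+06.
Integral + boundary = 2.17206e+07.
k=1: B_{2}/(2)! × [f^{(1)}(40) − f^{(1)}(12)] = 1/12 × (256000 − 6912.00) = 20757.3.
After k=1: 2.17414e+07.
k=2: B_{4}/(4)! × [f^{(3)}(40) − f^{(3)}(12)] = −1/720 × (960.000 − 288.000) = -0.933333.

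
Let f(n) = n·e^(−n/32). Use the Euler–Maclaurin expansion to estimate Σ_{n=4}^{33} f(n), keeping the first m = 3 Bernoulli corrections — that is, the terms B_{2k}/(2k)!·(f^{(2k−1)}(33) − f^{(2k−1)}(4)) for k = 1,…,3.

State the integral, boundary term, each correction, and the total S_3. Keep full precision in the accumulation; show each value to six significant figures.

S_3 ≈ 282.573

Integral: ∫_4^33 x·e^(−x/32) dx = 274.990.
½[f(4) + f(33)] = ½[3.52999 + 11.7665] = 7.64825.
Integral + boundary = 282.638.
Correction k=1: B_{2}/2! · (f^{(1)}(33) − f^{(1)}(4)) = 1/12 · (-0.0111425 − 0.772185) = -0.0652773.
Running total after k=1: 282.573.
Correction k=2: B_{4}/4! · (f^{(3)}(33) − f^{(3)}(4)) = −1/720 · (0.000685527 − 0.00247771) = 2.48915e-06.
Running total after k=2: 282.573.
Correction k=3: B_{6}/6! · (f^{(5)}(33) − f^{(5)}(4)) = 1/30240 · (1.34955e-06 − 4.10287e-06) = -9.10491e-11.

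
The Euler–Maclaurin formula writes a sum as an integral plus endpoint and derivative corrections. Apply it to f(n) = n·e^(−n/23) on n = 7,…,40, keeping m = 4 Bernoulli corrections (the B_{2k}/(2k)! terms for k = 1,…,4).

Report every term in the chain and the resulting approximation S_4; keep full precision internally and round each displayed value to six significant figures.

Integral: ∫_7^40 x·e^(−x/23) dx = 254.397.
½[f(7) + f(40)] = ½[5.16323 + 7.02692] = 6.09508.
So far: 260.492.
k=1: B_{2}/(2)! × [f^{(1)}(40) − f^{(1)}(7)] = 1/12 × (-0.129845 − 0.513116) = -0.0535801.
After k=1: 260.438.
k=2: B_{4}/(4)! × [f^{(3)}(40) − f^{(3)}(7)] = −1/720 × (0.000418716 − 0.00375865) = 4.63879e-06.
After k=2: 260.438.
k=3: B_{6}/(6)! × [f^{(5)}(40) − f^{(5)}(7)] = 1/30240 × (2.04704e-06 − 1.23768e-05) = -3.41592e-10.
After k=3: 260.438.
k=4: B_{8}/(8)! × [f^{(7)}(40) − f^{(7)}(7)] = −1/1209600 × (6.24303e-09 − 3.33618e-08) = 2.24196e-14.

S_4 ≈ 260.438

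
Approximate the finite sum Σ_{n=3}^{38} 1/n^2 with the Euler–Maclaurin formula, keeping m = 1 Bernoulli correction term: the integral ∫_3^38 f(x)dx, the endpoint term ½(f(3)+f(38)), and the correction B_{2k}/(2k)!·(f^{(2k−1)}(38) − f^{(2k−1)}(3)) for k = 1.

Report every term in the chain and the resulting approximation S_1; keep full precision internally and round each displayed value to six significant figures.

∫_3^38 1/x^2 dx evaluates to 0.307018.
Boundary: ½(f(3) + f(38)) = ½(0.111111 + 0.000692521) = 0.0559018.
Integral + boundary = 0.362919.
Order-1 term: 1/12 · (-3.64485e-05 − (-0.0740741)) = 0.00616980.

S_1 ≈ 0.369089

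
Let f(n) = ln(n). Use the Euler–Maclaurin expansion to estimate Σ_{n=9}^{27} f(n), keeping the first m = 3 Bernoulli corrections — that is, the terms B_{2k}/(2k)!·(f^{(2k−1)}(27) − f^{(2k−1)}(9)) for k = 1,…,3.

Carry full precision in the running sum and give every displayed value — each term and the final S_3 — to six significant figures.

The integral term ∫_9^27 ln(x) dx = 51.2126.
Boundary: ½(f(9) + f(27)) = ½(2.19722 + 3.29584) = 2.74653.
Integral + boundary = 53.9591.
Correction k=1: B_{2}/2! · (f^{(1)}(27) − f^{(1)}(9)) = 1/12 · (0.0370370 − 0.111111) = -0.00617284.
After k=1: 53.9529.
Correction k=2: B_{4}/4! · (f^{(3)}(27) − f^{(3)}(9)) = −1/720 · (0.000101611 − 0.00274348) = 3.66927e-06.
After k=2: 53.9529.
Correction k=3: B_{6}/6! · (f^{(5)}(27) − f^{(5)}(9)) = 1/30240 · (1.67260e-06 − 0.000406442) = -1.33852e-08.

S_3 ≈ 53.9529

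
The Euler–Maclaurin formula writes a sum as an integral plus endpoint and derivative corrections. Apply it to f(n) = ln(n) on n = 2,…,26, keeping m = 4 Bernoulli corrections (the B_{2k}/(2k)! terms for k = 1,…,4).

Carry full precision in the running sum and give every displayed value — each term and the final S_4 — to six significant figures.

S_4 ≈ 61.2617

The integral term ∫_2^26 ln(x) dx = 59.3242.
½[f(2) + f(26)] = ½[0.693147 + 3.25810] = 1.97562.
So far: 61.2998.
Order-1 term: 1/12 · (0.0384615 − 0.500000) = -0.0384615.
Running total after k=1: 61.2614.
Order-2 term: −1/720 · (0.000113792 − 0.250000) = 0.000347064.
Running total after k=2: 61.2617.
Order-3 term: 1/30240 · (2.01997e-06 − 0.750000) = -2.48015e-05.
Running total after k=3: 61.2617.
Order-4 term: −1/1209600 · (8.96436e-08 − 5.62500) = 4.65030e-06.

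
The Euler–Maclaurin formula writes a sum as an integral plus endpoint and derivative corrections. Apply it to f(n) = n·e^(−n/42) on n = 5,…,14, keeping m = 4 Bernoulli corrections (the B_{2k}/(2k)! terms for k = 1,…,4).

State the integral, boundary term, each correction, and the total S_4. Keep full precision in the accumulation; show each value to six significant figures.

Integral: ∫_5^14 x·e^(−x/42) dx = 67.1675.
½[f(5) + f(14)] = ½[4.43883 + 10.0314] = 7.23513.
Running total after boundary: 74.4026.
Correction k=1: B_{2}/2! · (f^{(1)}(14) − f^{(1)}(5)) = 1/12 · (0.477688 − 0.782079) = -0.0253660.
Running total after k=1: 74.3773.
Correction k=2: B_{4}/4! · (f^{(3)}(14) − f^{(3)}(5)) = −1/720 · (0.00108319 − 0.00144989) = 5.09307e-07.
Running total after k=2: 74.3773.
Correction k=3: B_{6}/6! · (f^{(5)}(14) − f^{(5)}(5)) = 1/30240 · (1.07459e-06 − 1.39253e-06) = -1.05138e-11.
Running total after k=3: 74.3773.
Correction k=4: B_{8}/8! · (f^{(7)}(14) − f^{(7)}(5)) = −1/1209600 · (8.70258e-10 − 1.11289e-09) = 2.00586e-16.

S_4 ≈ 74.3773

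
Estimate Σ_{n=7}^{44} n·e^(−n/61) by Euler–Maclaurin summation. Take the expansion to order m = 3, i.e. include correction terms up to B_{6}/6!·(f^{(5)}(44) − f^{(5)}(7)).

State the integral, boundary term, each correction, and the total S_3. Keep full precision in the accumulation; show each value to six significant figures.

S_3 ≈ 598.494

The integral term ∫_7^44 x·e^(−x/61) dx = 584.734.
½[f(7) + f(44)] = ½[6.24110 + 21.3890] = 13.8151.
So far: 598.549.
k=1: B_{2}/(2)! × [f^{(1)}(44) − f^{(1)}(7)] = 1/12 × (0.135474 − 0.789272) = -0.0544832.
Partial sum through k=1: 598.494.
k=2: B_{4}/(4)! × [f^{(3)}(44) − f^{(3)}(7)] = −1/720 × (0.000297690 − 0.000691331) = 5.46724e-07.
Partial sum through k=2: 598.494.
k=3: B_{6}/(6)! × [f^{(5)}(44) − f^{(5)}(7)] = 1/30240 × (1.50221e-07 − 3.14579e-07) = -5.43514e-12.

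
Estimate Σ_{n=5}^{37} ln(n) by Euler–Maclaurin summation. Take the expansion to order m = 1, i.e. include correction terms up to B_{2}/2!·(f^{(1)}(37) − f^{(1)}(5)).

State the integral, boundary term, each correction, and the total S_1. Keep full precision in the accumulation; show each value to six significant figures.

S_1 ≈ 96.1525

∫_5^37 ln(x) dx evaluates to 93.5568.
Endpoint term: (f(5) + f(37))/2 = (1.60944 + 3.61092)/2 = 2.61018.
Running total after boundary: 96.1670.
Order-1 term: 1/12 · (0.0270270 − 0.200000) = -0.0144144.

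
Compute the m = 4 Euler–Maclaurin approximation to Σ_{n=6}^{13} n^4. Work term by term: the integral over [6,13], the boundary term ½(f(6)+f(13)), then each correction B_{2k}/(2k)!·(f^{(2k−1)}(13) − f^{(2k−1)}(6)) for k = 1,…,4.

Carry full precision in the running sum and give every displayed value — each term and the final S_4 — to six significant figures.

S_4 ≈ 88292.0

∫_6^13 x^4 dx evaluates to 72703.4.
Endpoint term: (f(6) + f(13))/2 = (1296.00 + 28561.0)/2 = 14928.5.
Integral + boundary = 87631.9.
Order-1 term: 1/12 · (8788.00 − 864.000) = 660.333.
After k=1: 88292.2.
Order-2 term: −1/720 · (312.000 − 144.000) = -0.233333.
After k=2: 88292.0.
Order-3 term: 1/30240 · (0.00000 − 0.00000) = 0.00000.
After k=3: 88292.0.
Order-4 term: −1/1209600 · (0.00000 − 0.00000) = 0.00000.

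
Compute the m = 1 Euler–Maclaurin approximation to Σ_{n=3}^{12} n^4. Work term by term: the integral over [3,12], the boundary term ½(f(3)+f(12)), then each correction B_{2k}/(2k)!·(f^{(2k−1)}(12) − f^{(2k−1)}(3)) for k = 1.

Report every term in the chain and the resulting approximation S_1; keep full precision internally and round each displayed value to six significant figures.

S_1 ≈ 60693.3

Integral: ∫_3^12 x^4 dx = 49717.8.
Endpoint term: (f(3) + f(12))/2 = (81.0000 + 20736.0)/2 = 10408.5.
Integral + boundary = 60126.3.
Order-1 term: 1/12 · (6912.00 − 108.000) = 567.000.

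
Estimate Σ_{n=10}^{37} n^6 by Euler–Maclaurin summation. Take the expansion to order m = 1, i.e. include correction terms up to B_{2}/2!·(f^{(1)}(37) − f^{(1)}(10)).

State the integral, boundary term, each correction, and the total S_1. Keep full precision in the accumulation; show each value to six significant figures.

∫_10^37 x^6 dx evaluates to 1.35603e+10.
Endpoint term: (f(10) + f(37))/2 = (1.00000e+06 + 2.56573e+09)/2 = 1.28336e+09.
Integral + boundary = 1.48436e+10.
Order-1 term: 1/12 · (4.16064e+08 − 600000) = 3.46220e+07.

S_1 ≈ 1.48783e+10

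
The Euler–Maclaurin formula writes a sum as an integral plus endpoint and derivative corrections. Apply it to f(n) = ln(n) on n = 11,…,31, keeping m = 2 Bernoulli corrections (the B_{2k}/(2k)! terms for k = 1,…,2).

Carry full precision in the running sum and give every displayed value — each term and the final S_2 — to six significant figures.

Integral: ∫_11^31 ln(x) dx = 60.0768.
½[f(11) + f(31)] = ½[2.39790 + 3.43399] = 2.91594.
Integral + boundary = 62.9927.
Order-1 term: 1/12 · (0.0322581 − 0.0909091) = -0.00488759.
Partial sum through k=1: 62.9878.
Order-2 term: −1/720 · (6.71344e-05 − 0.00150263) = 1.99374e-06.

S_2 ≈ 62.9878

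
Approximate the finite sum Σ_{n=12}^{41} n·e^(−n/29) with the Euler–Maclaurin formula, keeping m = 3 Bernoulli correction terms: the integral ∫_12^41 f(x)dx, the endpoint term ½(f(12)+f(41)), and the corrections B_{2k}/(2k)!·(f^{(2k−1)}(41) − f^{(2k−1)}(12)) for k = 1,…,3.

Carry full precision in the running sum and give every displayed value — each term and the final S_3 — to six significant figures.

The integral term ∫_12^41 x·e^(−x/29) dx = 292.358.
Boundary: ½(f(12) + f(41)) = ½(7.93365 + 9.97198) = 8.95282.
Running total after boundary: 301.311.
Correction k=1: B_{2}/2! · (f^{(1)}(41) − f^{(1)}(12)) = 1/12 · (-0.100642 − 0.387563) = -0.0406838.
Partial sum through k=1: 301.270.
Correction k=2: B_{4}/4! · (f^{(3)}(41) − f^{(3)}(12)) = −1/720 · (0.000458734 − 0.00203310) = 2.18662e-06.
Partial sum through k=2: 301.270.
Correction k=3: B_{6}/6! · (f^{(5)}(41) − f^{(5)}(12)) = 1/30240 · (1.23322e-06 − 4.28700e-06) = -1.00985e-10.

S_3 ≈ 301.270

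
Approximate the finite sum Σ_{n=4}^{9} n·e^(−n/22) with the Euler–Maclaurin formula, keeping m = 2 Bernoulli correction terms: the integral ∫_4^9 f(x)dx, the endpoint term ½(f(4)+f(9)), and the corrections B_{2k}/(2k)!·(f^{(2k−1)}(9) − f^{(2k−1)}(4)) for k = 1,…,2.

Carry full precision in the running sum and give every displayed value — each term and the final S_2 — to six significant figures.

Integral: ∫_4^9 x·e^(−x/22) dx = 23.8855.
Boundary: ½(f(4) + f(9)) = ½(3.33501 + 5.97828) = 4.65665.
So far: 28.5422.
Correction k=1: B_{2}/2! · (f^{(1)}(9) − f^{(1)}(4)) = 1/12 · (0.392514 − 0.682161) = -0.0241373.
After k=1: 28.5181.
Correction k=2: B_{4}/4! · (f^{(3)}(9) − f^{(3)}(4)) = −1/720 · (0.00355583 − 0.00485468) = 1.80397e-06.

S_2 ≈ 28.5181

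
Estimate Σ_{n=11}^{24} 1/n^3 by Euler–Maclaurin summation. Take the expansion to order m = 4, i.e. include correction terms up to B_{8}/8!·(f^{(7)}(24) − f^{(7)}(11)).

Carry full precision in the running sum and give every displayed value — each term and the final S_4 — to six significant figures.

S_4 ≈ 0.00369228

Integral: ∫_11^24 1/x^3 dx = 0.00326418.
Endpoint term: (f(11) + f(24))/2 = (0.000751315 + 7.23380e-05)/2 = 0.000411826.
So far: 0.00367600.
k=1: B_{2}/(2)! × [f^{(1)}(24) − f^{(1)}(11)] = 1/12 × (-9.04225e-06 − (-0.000204904)) = 1.63218e-05.
Running total after k=1: 0.00369232.
k=2: B_{4}/(4)! × [f^{(3)}(24) − f^{(3)}(11)] = −1/720 × (-3.13967e-07 − (-3.38684e-05)) = -4.66034e-08.
Running total after k=2: 0.00369228.
k=3: B_{6}/(6)! × [f^{(5)}(24) − f^{(5)}(11)] = 1/30240 × (-2.28934e-08 − (-1.17560e-05)) = 3.87999e-10.
Running total after k=3: 0.00369228.
k=4: B_{8}/(8)! × [f^{(7)}(24) − f^{(7)}(11)] = −1/1209600 × (-2.86168e-09 − (-6.99530e-06)) = -5.78078e-12.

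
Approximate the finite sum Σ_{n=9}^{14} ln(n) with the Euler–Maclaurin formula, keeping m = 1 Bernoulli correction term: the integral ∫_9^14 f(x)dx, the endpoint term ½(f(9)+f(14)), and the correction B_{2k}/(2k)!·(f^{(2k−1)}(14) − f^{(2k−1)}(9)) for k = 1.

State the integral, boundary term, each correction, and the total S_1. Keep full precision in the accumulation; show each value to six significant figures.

Integral: ∫_9^14 ln(x) dx = 12.1718.
Endpoint term: (f(9) + f(14))/2 = (2.19722 + 2.63906)/2 = 2.41814.
Integral + boundary = 14.5899.
k=1: B_{2}/(2)! × [f^{(1)}(14) − f^{(1)}(9)] = 1/12 × (0.0714286 − 0.111111) = -0.00330688.

S_1 ≈ 14.5866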